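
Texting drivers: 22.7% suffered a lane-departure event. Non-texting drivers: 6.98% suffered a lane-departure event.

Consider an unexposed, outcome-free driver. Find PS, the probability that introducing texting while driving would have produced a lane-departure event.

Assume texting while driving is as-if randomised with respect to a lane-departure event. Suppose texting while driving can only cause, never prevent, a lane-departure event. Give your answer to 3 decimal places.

PS ≈ 0.169

p₁ = 0.227, p₀ = 0.0698.
Under exogeneity and monotonicity, PS = (p₁ − p₀) / (1 − p₀).
PS = (0.227 − 0.0698) / (1 − 0.0698) = 0.1572 / 0.9302 ≈ 0.1690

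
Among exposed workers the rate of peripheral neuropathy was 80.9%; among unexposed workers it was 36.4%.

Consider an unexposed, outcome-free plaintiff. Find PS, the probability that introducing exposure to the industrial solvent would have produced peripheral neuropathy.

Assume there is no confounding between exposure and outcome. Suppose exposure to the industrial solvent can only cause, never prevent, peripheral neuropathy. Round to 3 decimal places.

p₁ = 0.809, p₀ = 0.364.
Under exogeneity and monotonicity, PS = (p₁ − p₀) / (1 − p₀).
PS = (0.809 − 0.364) / (1 − 0.364) = 0.445 / 0.636 ≈ 0.6997

PS ≈ 0.700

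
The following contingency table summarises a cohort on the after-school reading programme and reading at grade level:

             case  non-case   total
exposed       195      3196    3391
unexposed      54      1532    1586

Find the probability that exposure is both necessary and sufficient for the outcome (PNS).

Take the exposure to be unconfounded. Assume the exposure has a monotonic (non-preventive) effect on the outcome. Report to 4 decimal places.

PNS ≈ 0.0235

p₁ = P(outcome | exposed) = 195/3391 = 0.057505
p₀ = P(outcome | unexposed) = 54/1586 = 0.034048
Under exogeneity and monotonicity, PNS = p₁ − p₀.
PNS = 0.057505 − 0.034048 = 0.023457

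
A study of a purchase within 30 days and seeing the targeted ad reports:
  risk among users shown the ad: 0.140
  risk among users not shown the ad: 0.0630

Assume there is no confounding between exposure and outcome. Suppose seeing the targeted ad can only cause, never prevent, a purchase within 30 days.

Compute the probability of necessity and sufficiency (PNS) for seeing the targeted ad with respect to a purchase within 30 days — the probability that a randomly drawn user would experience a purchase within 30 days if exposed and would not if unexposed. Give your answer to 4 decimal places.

Let p₁ = 0.14, p₀ = 0.063.
Under exogeneity and monotonicity, PNS = p₁ − p₀.
PNS = 0.14 − 0.063 = 0.077

PNS ≈ 0.0770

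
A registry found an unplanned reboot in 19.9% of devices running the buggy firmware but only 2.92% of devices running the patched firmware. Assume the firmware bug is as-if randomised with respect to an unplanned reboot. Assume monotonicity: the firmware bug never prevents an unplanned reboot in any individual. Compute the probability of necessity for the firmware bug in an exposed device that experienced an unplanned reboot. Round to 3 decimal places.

PN ≈ 0.853

p₁ = 0.199, p₀ = 0.0292.
Under exogeneity and monotonicity, PN = (p₁ − p₀) / p₁.
PN = (0.199 − 0.0292) / 0.199 = 0.1698 / 0.199 ≈ 0.8533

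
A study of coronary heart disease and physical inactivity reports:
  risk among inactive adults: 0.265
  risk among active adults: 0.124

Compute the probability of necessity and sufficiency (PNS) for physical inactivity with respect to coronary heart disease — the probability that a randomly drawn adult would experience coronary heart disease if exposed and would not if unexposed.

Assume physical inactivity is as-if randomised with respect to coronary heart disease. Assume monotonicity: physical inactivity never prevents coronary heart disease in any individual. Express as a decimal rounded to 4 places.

Let p₁ = 0.265, p₀ = 0.124.
Under exogeneity and monotonicity, PNS = p₁ − p₀.
PNS = 0.265 − 0.124 = 0.141

PNS ≈ 0.1410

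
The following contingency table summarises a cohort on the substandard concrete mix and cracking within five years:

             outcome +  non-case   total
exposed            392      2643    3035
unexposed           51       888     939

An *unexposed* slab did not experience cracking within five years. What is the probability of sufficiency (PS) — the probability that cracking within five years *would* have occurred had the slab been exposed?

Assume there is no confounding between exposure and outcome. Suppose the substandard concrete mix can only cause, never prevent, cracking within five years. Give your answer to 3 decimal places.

p₁ = P(outcome | exposed) = 392/3035 = 0.12916
p₀ = P(outcome | unexposed) = 51/939 = 0.054313
Under exogeneity and monotonicity, PS = (p₁ − p₀)/(1 − p₀).
PS = (0.12916 − 0.054313) / 0.94569 ≈ 0.0791

PS ≈ 0.079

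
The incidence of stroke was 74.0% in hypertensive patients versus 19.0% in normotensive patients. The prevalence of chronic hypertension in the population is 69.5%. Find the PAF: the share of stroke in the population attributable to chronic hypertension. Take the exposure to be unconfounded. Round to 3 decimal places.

p₁ = 0.74, p₀ = 0.19.
Overall risk P(Y=1) = π·p₁ + (1−π)·p₀ = 0.695×0.74 + 0.305×0.19 = 0.57225.
Under exogeneity, PAF = [P(Y=1) − p₀] / P(Y=1).
PAF = (0.57225 − 0.19) / 0.57225 ≈ 0.6680

PAF ≈ 0.668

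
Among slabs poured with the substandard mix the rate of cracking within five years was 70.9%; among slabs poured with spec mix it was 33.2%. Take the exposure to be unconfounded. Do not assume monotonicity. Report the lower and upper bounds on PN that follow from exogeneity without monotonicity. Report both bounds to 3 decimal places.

p₁ = 0.709, p₀ = 0.332.
Under exogeneity alone the bounds on PN are max{0,(p₁−p₀)/p₁} ≤ PN ≤ min{1,(1−p₀)/p₁}.
  lower = (p₁ − p₀)/p₁ = 0.377 / 0.709 ≈ 0.5317
  upper = min{1, (1 − p₀)/p₁} = 0.668 / 0.709 ≈ 0.9422

0.532 ≤ PN ≤ 0.942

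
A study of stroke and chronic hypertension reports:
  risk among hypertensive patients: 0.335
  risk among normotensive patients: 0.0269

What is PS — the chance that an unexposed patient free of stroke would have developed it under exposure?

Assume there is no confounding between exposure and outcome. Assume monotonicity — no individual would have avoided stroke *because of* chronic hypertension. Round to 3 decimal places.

Let p₁ = 0.335, p₀ = 0.0269.
Under exogeneity and monotonicity, PS = (p₁ − p₀) / (1 − p₀).
PS = (0.335 − 0.0269) / (1 − 0.0269) = 0.3081 / 0.9731 ≈ 0.3166

PS ≈ 0.317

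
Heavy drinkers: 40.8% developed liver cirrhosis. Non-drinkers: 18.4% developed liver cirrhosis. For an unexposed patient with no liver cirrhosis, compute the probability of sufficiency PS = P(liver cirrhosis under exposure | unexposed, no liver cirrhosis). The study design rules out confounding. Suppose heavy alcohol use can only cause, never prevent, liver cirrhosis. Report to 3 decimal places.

PS ≈ 0.275

p₁ = 0.408, p₀ = 0.184.
Under exogeneity and monotonicity, PS = (p₁ − p₀) / (1 − p₀).
PS = (0.408 − 0.184) / (1 − 0.184) = 0.224 / 0.816 ≈ 0.2745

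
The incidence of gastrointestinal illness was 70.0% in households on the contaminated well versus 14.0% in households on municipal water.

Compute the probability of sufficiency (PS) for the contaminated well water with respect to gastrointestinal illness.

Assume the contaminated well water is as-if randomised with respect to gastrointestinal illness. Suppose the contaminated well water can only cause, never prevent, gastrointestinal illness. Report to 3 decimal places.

PS ≈ 0.651

p₁ = 0.7, p₀ = 0.14.
Under exogeneity and monotonicity, PS = (p₁ − p₀) / (1 − p₀).
PS = (0.7 − 0.14) / (1 − 0.14) = 0.56 / 0.86 ≈ 0.6512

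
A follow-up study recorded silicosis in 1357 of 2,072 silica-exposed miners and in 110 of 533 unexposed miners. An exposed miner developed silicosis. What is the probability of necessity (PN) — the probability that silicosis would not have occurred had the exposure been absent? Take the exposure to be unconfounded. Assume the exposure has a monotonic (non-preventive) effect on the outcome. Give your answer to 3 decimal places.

p₁ = P(outcome | exposed) = 1357/2072 = 0.65492
p₀ = P(outcome | unexposed) = 110/533 = 0.20638
Under exogeneity and monotonicity, PN = (p₁ − p₀) / p₁.
PN = (0.65492 − 0.20638) / 0.65492 = 0.44854 / 0.65492 ≈ 0.6849

PN ≈ 0.685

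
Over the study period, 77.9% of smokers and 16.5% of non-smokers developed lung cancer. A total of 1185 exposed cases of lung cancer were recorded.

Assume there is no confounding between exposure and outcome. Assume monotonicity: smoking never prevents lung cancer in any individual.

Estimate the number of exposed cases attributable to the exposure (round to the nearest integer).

p₁ = 0.779, p₀ = 0.165.
PN = (p₁ − p₀)/p₁ = (0.779 − 0.165) / 0.779 ≈ 0.78819.
Attributable cases ≈ PN × (exposed cases) = 0.78819 × 1185 ≈ 934.01.

about 934 cases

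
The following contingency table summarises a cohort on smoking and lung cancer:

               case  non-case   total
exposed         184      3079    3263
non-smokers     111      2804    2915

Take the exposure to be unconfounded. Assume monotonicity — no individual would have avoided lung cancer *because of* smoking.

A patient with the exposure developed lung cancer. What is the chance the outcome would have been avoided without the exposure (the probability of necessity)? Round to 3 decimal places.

PN ≈ 0.325

p₁ = P(outcome | exposed) = 184/3263 = 0.05639
p₀ = P(outcome | unexposed) = 111/2915 = 0.038079
Under exogeneity and monotonicity, PN = (p₁ − p₀) / p₁.
PN = (0.05639 − 0.038079) / 0.05639 = 0.018311 / 0.05639 ≈ 0.3247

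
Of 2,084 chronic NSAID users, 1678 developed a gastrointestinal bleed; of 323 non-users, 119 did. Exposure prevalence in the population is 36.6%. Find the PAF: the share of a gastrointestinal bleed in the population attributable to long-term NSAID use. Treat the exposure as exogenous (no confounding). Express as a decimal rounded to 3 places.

p₁ = P(outcome | exposed) = 1678/2084 = 0.80518
p₀ = P(outcome | unexposed) = 119/323 = 0.36842
Overall risk P(Y=1) = π·p₁ + (1−π)·p₀ = 0.366×0.80518 + 0.634×0.36842 = 0.52828.
Under exogeneity, PAF = [P(Y=1) − p₀] / P(Y=1).
PAF = (0.52828 − 0.36842) / 0.52828 ≈ 0.3026

PAF ≈ 0.303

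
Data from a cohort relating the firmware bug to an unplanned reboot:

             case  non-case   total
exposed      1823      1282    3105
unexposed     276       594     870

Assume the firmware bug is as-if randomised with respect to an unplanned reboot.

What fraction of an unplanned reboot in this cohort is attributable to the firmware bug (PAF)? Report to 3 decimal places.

PAF ≈ 0.399

p₁ = P(outcome | exposed) = 1823/3105 = 0.58712
p₀ = P(outcome | unexposed) = 276/870 = 0.31724
Exposure prevalence π = 3105/3975 = 0.78113; overall risk P(Y=1) = 0.52805.
Under exogeneity, PAF = [P(Y=1) − p₀]/P(Y=1).
PAF = (0.52805 − 0.31724) / 0.52805 ≈ 0.3992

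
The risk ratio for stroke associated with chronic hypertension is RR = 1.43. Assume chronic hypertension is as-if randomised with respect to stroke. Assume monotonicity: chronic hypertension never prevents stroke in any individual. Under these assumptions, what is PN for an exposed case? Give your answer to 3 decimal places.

Under exogeneity and monotonicity, PN = (RR − 1) / RR = 1 − 1/RR.
PN = (1.43 − 1) / 1.43 = 0.43 / 1.43 ≈ 0.3007

PN ≈ 0.301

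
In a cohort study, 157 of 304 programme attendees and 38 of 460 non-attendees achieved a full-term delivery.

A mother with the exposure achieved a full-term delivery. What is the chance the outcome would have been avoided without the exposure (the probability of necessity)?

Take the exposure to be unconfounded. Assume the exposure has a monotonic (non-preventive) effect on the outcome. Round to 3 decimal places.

p₁ = P(outcome | exposed) = 157/304 = 0.51645
p₀ = P(outcome | unexposed) = 38/460 = 0.082609
Under exogeneity and monotonicity, PN = (p₁ − p₀) / p₁.
PN = (0.51645 − 0.082609) / 0.51645 = 0.43384 / 0.51645 ≈ 0.8400

PN ≈ 0.840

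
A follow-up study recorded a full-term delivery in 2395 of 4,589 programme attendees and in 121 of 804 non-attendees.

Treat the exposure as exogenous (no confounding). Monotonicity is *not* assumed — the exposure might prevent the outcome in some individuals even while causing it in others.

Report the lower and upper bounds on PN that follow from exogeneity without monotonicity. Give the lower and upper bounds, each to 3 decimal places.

0.712 ≤ PN ≤ 1.000

p₁ = P(outcome | exposed) = 2395/4589 = 0.5219
p₀ = P(outcome | unexposed) = 121/804 = 0.1505
Under exogeneity alone the bounds on PN are max{0,(p₁−p₀)/p₁} ≤ PN ≤ min{1,(1−p₀)/p₁}.
  lower = (p₁ − p₀)/p₁ = 0.3714 / 0.5219 ≈ 0.7116
  upper = min{1, (1 − p₀)/p₁} = 0.8495 / 0.5219 ≈ 1.6277 → capped at 1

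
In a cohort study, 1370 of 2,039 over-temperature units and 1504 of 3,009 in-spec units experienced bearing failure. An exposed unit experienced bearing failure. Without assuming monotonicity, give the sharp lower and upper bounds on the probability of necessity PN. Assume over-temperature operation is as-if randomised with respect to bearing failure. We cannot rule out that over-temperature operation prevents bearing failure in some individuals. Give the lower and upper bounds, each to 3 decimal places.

p₁ = P(outcome | exposed) = 1370/2039 = 0.6719
p₀ = P(outcome | unexposed) = 1504/3009 = 0.49983
Under exogeneity alone the bounds on PN are max{0,(p₁−p₀)/p₁} ≤ PN ≤ min{1,(1−p₀)/p₁}.
  lower = (p₁ − p₀)/p₁ = 0.17206 / 0.6719 ≈ 0.2561
  upper = min{1, (1 − p₀)/p₁} = 0.50017 / 0.6719 ≈ 0.7444

0.256 ≤ PN ≤ 0.744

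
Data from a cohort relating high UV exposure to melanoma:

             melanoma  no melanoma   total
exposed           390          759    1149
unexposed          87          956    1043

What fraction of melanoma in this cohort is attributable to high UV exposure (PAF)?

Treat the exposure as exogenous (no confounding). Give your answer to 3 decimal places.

PAF ≈ 0.617

p₁ = P(outcome | exposed) = 390/1149 = 0.33943
p₀ = P(outcome | unexposed) = 87/1043 = 0.083413
Exposure prevalence π = 1149/2192 = 0.52418; overall risk P(Y=1) = 0.21761.
Under exogeneity, PAF = [P(Y=1) − p₀]/P(Y=1).
PAF = (0.21761 − 0.083413) / 0.21761 ≈ 0.6167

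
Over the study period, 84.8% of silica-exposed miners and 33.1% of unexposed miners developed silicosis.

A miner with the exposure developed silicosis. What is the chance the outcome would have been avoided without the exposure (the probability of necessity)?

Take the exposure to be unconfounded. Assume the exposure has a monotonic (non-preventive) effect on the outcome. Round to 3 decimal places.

p₁ = 0.848, p₀ = 0.331.
Under exogeneity and monotonicity, PN = (p₁ − p₀) / p₁.
PN = (0.848 − 0.331) / 0.848 = 0.517 / 0.848 ≈ 0.6097

PN ≈ 0.610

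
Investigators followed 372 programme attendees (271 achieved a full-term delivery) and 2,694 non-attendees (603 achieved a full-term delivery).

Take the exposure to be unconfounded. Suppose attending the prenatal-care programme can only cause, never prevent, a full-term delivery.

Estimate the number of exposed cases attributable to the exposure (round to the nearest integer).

about 188 cases

p₁ = P(outcome | exposed) = 271/372 = 0.72849
p₀ = P(outcome | unexposed) = 603/2694 = 0.22383
PN = (p₁ − p₀)/p₁ = (0.72849 − 0.22383) / 0.72849 ≈ 0.69275.
Attributable cases ≈ PN × (exposed cases) = 0.69275 × 271 ≈ 187.73.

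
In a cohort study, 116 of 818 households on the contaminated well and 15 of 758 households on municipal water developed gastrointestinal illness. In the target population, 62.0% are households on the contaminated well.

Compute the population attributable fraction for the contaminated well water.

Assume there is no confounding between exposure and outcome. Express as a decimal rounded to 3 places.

p₁ = P(outcome | exposed) = 116/818 = 0.14181
p₀ = P(outcome | unexposed) = 15/758 = 0.019789
Overall risk P(Y=1) = π·p₁ + (1−π)·p₀ = 0.62×0.14181 + 0.38×0.019789 = 0.095442.
Under exogeneity, PAF = [P(Y=1) − p₀] / P(Y=1).
PAF = (0.095442 − 0.019789) / 0.095442 ≈ 0.7927

PAF ≈ 0.793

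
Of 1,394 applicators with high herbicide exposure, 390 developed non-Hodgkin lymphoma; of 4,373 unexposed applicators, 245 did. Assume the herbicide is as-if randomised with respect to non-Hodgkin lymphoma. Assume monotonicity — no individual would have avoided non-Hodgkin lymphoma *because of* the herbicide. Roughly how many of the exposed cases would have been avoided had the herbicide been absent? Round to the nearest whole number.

p₁ = P(outcome | exposed) = 390/1394 = 0.27977
p₀ = P(outcome | unexposed) = 245/4373 = 0.056026
PN = (p₁ − p₀)/p₁ = (0.27977 − 0.056026) / 0.27977 ≈ 0.79974.
Attributable cases ≈ PN × (exposed cases) = 0.79974 × 390 ≈ 311.90.

about 312 cases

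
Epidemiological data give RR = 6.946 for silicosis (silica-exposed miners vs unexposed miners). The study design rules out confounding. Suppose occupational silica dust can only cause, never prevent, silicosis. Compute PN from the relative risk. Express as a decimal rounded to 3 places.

Under exogeneity and monotonicity, PN = (RR − 1) / RR = 1 − 1/RR.
PN = (6.946 − 1) / 6.946 = 5.946 / 6.946 ≈ 0.8560

PN ≈ 0.856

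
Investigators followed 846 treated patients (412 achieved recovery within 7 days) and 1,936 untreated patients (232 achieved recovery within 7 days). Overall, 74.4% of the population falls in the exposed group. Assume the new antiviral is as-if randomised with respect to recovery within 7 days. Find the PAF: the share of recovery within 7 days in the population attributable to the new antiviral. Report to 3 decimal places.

p₁ = P(outcome | exposed) = 412/846 = 0.487
p₀ = P(outcome | unexposed) = 232/1936 = 0.11983
Overall risk P(Y=1) = π·p₁ + (1−π)·p₀ = 0.744×0.487 + 0.256×0.11983 = 0.393.
Under exogeneity, PAF = [P(Y=1) − p₀] / P(Y=1).
PAF = (0.393 − 0.11983) / 0.393 ≈ 0.6951

PAF ≈ 0.695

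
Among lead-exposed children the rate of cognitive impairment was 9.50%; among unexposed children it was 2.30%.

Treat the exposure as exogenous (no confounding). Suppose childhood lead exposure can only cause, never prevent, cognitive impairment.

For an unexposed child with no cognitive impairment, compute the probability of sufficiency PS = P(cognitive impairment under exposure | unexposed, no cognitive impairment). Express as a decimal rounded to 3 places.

PS ≈ 0.074

p₁ = 0.095, p₀ = 0.023.
Under exogeneity and monotonicity, PS = (p₁ − p₀) / (1 − p₀).
PS = (0.095 − 0.023) / (1 − 0.023) = 0.072 / 0.977 ≈ 0.0737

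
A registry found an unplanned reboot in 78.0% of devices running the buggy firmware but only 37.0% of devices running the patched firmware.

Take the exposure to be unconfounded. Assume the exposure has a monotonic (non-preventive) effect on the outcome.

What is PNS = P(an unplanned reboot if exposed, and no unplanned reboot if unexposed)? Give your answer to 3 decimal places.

PNS ≈ 0.410

p₁ = 0.78, p₀ = 0.37.
Under exogeneity and monotonicity, PNS = p₁ − p₀.
PNS = 0.78 − 0.37 = 0.41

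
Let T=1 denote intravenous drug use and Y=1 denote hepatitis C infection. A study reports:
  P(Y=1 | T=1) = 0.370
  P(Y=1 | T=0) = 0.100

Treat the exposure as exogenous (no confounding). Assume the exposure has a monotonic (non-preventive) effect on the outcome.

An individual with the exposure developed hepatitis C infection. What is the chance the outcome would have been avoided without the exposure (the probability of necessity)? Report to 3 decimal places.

PN ≈ 0.730

Let p₁ = 0.37, p₀ = 0.1.
Under exogeneity and monotonicity, PN = (p₁ − p₀) / p₁.
PN = (0.37 − 0.1) / 0.37 = 0.27 / 0.37 ≈ 0.7297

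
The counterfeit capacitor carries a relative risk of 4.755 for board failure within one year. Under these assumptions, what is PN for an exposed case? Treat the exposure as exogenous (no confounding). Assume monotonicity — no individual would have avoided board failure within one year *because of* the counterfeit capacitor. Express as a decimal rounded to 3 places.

Under exogeneity and monotonicity, PN = (RR − 1) / RR = 1 − 1/RR.
PN = (4.755 − 1) / 4.755 = 3.755 / 4.755 ≈ 0.7897

PN ≈ 0.790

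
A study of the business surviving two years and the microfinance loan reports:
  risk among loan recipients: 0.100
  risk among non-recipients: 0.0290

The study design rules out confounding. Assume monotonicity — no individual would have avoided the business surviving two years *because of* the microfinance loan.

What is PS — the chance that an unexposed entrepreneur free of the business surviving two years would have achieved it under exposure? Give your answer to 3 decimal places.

Let p₁ = 0.1, p₀ = 0.029.
Under exogeneity and monotonicity, PS = (p₁ − p₀) / (1 − p₀).
PS = (0.1 − 0.029) / (1 − 0.029) = 0.071 / 0.971 ≈ 0.0731

PS ≈ 0.073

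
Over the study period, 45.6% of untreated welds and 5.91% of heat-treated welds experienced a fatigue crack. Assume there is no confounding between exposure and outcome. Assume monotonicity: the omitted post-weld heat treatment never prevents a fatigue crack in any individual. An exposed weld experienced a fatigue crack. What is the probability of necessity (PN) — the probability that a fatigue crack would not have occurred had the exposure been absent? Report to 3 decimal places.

PN ≈ 0.870

p₁ = 0.456, p₀ = 0.0591.
Under exogeneity and monotonicity, PN = (p₁ − p₀) / p₁.
PN = (0.456 − 0.0591) / 0.456 = 0.3969 / 0.456 ≈ 0.8704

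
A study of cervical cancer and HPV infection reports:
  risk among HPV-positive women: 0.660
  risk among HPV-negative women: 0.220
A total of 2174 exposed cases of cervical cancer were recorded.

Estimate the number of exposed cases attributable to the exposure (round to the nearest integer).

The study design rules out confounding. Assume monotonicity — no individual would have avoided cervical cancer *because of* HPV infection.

Let p₁ = 0.66, p₀ = 0.22.
PN = (p₁ − p₀)/p₁ = (0.66 − 0.22) / 0.66 ≈ 0.66667.
Attributable cases ≈ PN × (exposed cases) = 0.66667 × 2174 ≈ 1449.33.

about 1449 cases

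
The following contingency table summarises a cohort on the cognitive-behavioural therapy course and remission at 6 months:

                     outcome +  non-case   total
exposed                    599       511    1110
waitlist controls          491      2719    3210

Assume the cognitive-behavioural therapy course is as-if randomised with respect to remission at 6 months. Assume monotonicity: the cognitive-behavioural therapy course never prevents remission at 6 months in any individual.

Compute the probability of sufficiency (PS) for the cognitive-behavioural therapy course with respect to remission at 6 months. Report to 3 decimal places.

p₁ = P(outcome | exposed) = 599/1110 = 0.53964
p₀ = P(outcome | unexposed) = 491/3210 = 0.15296
Under exogeneity and monotonicity, PS = (p₁ − p₀)/(1 − p₀).
PS = (0.53964 − 0.15296) / 0.84704 ≈ 0.4565

PS ≈ 0.457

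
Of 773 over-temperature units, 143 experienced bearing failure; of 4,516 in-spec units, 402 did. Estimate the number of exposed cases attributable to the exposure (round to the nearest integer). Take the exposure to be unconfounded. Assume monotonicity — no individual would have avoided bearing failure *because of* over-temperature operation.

p₁ = P(outcome | exposed) = 143/773 = 0.18499
p₀ = P(outcome | unexposed) = 402/4516 = 0.089017
PN = (p₁ − p₀)/p₁ = (0.18499 − 0.089017) / 0.18499 ≈ 0.51881.
Attributable cases ≈ PN × (exposed cases) = 0.51881 × 143 ≈ 74.19.

about 74 cases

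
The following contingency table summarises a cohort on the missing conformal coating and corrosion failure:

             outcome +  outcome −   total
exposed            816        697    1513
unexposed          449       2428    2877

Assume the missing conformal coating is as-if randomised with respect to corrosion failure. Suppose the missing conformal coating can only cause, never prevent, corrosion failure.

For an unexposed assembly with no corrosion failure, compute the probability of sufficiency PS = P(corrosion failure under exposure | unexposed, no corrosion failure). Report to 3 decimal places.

p₁ = P(outcome | exposed) = 816/1513 = 0.53933
p₀ = P(outcome | unexposed) = 449/2877 = 0.15607
Under exogeneity and monotonicity, PS = (p₁ − p₀) / (1 − p₀).
PS = (0.53933 − 0.15607) / (1 − 0.15607) = 0.38326 / 0.84393 ≈ 0.4541

PS ≈ 0.454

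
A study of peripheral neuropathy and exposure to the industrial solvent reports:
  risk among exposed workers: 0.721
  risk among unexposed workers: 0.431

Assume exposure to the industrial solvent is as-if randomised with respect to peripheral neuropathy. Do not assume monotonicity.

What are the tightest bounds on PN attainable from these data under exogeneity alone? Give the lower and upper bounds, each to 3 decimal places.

Let p₁ = 0.721, p₀ = 0.431.
Under exogeneity alone the bounds on PN are max{0,(p₁−p₀)/p₁} ≤ PN ≤ min{1,(1−p₀)/p₁}.
  lower = (p₁ − p₀)/p₁ = 0.29 / 0.721 ≈ 0.4022
  upper = min{1, (1 − p₀)/p₁} = 0.569 / 0.721 ≈ 0.7892

0.402 ≤ PN ≤ 0.789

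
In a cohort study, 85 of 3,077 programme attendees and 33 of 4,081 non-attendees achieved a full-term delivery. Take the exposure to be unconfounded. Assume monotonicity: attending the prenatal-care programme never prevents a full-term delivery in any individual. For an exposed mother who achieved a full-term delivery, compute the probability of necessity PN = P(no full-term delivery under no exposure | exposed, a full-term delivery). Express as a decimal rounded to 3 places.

p₁ = P(outcome | exposed) = 85/3077 = 0.027624
p₀ = P(outcome | unexposed) = 33/4081 = 0.0080863
Under exogeneity and monotonicity, PN = (p₁ − p₀) / p₁.
PN = (0.027624 − 0.0080863) / 0.027624 = 0.019538 / 0.027624 ≈ 0.7073

PN ≈ 0.707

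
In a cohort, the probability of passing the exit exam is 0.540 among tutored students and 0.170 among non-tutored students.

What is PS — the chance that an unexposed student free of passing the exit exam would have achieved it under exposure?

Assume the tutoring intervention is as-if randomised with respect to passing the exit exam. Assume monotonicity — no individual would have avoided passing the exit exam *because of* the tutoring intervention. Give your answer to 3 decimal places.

Let p₁ = 0.54, p₀ = 0.17.
Under exogeneity and monotonicity, PS = (p₁ − p₀) / (1 − p₀).
PS = (0.54 − 0.17) / (1 − 0.17) = 0.37 / 0.83 ≈ 0.4458

PS ≈ 0.446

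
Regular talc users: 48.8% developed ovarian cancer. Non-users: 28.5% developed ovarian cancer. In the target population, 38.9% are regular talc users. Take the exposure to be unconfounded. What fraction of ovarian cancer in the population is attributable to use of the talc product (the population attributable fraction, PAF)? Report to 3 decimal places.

PAF ≈ 0.217

p₁ = 0.488, p₀ = 0.285.
Overall risk P(Y=1) = π·p₁ + (1−π)·p₀ = 0.389×0.488 + 0.611×0.285 = 0.36397.
Under exogeneity, PAF = [P(Y=1) − p₀] / P(Y=1).
PAF = (0.36397 − 0.285) / 0.36397 ≈ 0.2170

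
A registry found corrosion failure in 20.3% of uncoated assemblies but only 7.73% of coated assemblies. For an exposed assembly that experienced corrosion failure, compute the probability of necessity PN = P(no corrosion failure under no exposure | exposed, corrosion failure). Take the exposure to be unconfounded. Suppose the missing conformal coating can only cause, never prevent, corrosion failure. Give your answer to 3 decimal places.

p₁ = 0.203, p₀ = 0.0773.
Under exogeneity and monotonicity, PN = (p₁ − p₀) / p₁.
PN = (0.203 − 0.0773) / 0.203 = 0.1257 / 0.203 ≈ 0.6192

PN ≈ 0.619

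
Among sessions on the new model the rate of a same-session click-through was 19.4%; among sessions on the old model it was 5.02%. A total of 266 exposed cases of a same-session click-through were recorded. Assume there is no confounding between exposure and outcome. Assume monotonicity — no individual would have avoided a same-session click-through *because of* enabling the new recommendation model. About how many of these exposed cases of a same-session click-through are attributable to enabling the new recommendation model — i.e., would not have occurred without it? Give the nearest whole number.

about 197 cases

p₁ = 0.194, p₀ = 0.0502.
PN = (p₁ − p₀)/p₁ = (0.194 − 0.0502) / 0.194 ≈ 0.74124.
Attributable cases ≈ PN × (exposed cases) = 0.74124 × 266 ≈ 197.17.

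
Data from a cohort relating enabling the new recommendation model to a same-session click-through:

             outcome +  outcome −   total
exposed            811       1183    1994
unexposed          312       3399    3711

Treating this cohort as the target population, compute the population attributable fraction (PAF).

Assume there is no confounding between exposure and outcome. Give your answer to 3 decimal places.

p₁ = P(outcome | exposed) = 811/1994 = 0.40672
p₀ = P(outcome | unexposed) = 312/3711 = 0.084074
Exposure prevalence π = 1994/5705 = 0.34952; overall risk P(Y=1) = 0.19684.
Under exogeneity, PAF = [P(Y=1) − p₀]/P(Y=1).
PAF = (0.19684 − 0.084074) / 0.19684 ≈ 0.5729

PAF ≈ 0.573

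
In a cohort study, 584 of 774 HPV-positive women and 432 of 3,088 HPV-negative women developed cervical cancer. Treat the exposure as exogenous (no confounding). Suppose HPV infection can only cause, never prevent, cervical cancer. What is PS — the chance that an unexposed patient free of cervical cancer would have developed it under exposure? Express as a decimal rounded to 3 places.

p₁ = P(outcome | exposed) = 584/774 = 0.75452
p₀ = P(outcome | unexposed) = 432/3088 = 0.1399
Under exogeneity and monotonicity, PS = (p₁ − p₀) / (1 − p₀).
PS = (0.75452 − 0.1399) / (1 − 0.1399) = 0.61463 / 0.8601 ≈ 0.7146

PS ≈ 0.715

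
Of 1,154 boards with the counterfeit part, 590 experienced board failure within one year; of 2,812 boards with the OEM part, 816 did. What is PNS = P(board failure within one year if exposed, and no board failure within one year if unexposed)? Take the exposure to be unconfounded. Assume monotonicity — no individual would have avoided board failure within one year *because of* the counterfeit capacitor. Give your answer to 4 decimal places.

PNS ≈ 0.2211

p₁ = P(outcome | exposed) = 590/1154 = 0.51127
p₀ = P(outcome | unexposed) = 816/2812 = 0.29018
Under exogeneity and monotonicity, PNS = p₁ − p₀.
PNS = 0.51127 − 0.29018 = 0.22108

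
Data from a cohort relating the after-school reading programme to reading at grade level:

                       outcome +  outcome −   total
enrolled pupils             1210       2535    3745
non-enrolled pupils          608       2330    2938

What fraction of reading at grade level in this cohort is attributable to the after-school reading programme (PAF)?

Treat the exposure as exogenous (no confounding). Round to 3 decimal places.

p₁ = P(outcome | exposed) = 1210/3745 = 0.3231
p₀ = P(outcome | unexposed) = 608/2938 = 0.20694
Exposure prevalence π = 3745/6683 = 0.56038; overall risk P(Y=1) = 0.27203.
Under exogeneity, PAF = [P(Y=1) − p₀]/P(Y=1).
PAF = (0.27203 − 0.20694) / 0.27203 ≈ 0.2393

PAF ≈ 0.239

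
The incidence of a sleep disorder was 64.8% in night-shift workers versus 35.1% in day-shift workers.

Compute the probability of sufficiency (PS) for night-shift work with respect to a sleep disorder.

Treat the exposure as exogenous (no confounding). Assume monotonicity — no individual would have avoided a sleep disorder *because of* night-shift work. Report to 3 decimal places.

p₁ = 0.648, p₀ = 0.351.
Under exogeneity and monotonicity, PS = (p₁ − p₀) / (1 − p₀).
PS = (0.648 − 0.351) / (1 − 0.351) = 0.297 / 0.649 ≈ 0.4576

PS ≈ 0.458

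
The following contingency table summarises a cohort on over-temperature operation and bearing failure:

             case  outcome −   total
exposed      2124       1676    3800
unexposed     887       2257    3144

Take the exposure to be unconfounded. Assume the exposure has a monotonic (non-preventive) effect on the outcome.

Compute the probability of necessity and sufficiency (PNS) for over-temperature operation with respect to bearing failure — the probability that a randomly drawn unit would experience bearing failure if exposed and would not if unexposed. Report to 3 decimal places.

p₁ = P(outcome | exposed) = 2124/3800 = 0.55895
p₀ = P(outcome | unexposed) = 887/3144 = 0.28212
Under exogeneity and monotonicity, PNS = p₁ − p₀.
PNS = 0.55895 − 0.28212 = 0.27682

PNS ≈ 0.277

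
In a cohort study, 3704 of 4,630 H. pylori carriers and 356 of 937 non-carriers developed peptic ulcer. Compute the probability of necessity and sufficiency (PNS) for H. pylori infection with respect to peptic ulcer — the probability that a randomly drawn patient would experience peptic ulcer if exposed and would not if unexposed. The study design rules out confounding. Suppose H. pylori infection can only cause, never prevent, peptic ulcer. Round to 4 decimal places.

p₁ = P(outcome | exposed) = 3704/4630 = 0.8
p₀ = P(outcome | unexposed) = 356/937 = 0.37994
Under exogeneity and monotonicity, PNS = p₁ − p₀.
PNS = 0.8 − 0.37994 = 0.42006

PNS ≈ 0.4201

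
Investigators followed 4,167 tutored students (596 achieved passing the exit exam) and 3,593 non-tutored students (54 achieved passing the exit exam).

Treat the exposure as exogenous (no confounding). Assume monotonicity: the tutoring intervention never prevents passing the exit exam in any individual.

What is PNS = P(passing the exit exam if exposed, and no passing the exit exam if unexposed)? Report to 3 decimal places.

p₁ = P(outcome | exposed) = 596/4167 = 0.14303
p₀ = P(outcome | unexposed) = 54/3593 = 0.015029
Under exogeneity and monotonicity, PNS = p₁ − p₀.
PNS = 0.14303 − 0.015029 = 0.128

PNS ≈ 0.128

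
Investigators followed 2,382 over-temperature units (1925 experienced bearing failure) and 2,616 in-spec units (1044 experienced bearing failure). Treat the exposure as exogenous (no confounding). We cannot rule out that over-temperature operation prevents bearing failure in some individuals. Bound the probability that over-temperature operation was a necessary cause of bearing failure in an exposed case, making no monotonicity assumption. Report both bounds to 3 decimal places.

0.506 ≤ PN ≤ 0.744

p₁ = P(outcome | exposed) = 1925/2382 = 0.80814
p₀ = P(outcome | unexposed) = 1044/2616 = 0.39908
Under exogeneity alone the bounds on PN are max{0,(p₁−p₀)/p₁} ≤ PN ≤ min{1,(1−p₀)/p₁}.
  lower = (p₁ − p₀)/p₁ = 0.40906 / 0.80814 ≈ 0.5062
  upper = min{1, (1 − p₀)/p₁} = 0.60092 / 0.80814 ≈ 0.7436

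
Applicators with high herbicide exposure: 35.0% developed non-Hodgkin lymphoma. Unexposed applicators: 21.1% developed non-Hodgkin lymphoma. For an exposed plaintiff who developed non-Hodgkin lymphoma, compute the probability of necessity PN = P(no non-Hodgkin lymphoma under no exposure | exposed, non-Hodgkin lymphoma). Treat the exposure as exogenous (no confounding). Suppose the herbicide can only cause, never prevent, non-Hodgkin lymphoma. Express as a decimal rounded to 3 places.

PN ≈ 0.397

p₁ = 0.35, p₀ = 0.211.
Under exogeneity and monotonicity, PN = (p₁ − p₀) / p₁.
PN = (0.35 − 0.211) / 0.35 = 0.139 / 0.35 ≈ 0.3971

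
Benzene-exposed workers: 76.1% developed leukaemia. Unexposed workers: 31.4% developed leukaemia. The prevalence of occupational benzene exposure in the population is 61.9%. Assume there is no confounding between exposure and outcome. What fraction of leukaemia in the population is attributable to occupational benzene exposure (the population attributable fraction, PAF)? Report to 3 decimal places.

PAF ≈ 0.468

p₁ = 0.761, p₀ = 0.314.
Overall risk P(Y=1) = π·p₁ + (1−π)·p₀ = 0.619×0.761 + 0.381×0.314 = 0.59069.
Under exogeneity, PAF = [P(Y=1) − p₀] / P(Y=1).
PAF = (0.59069 − 0.314) / 0.59069 ≈ 0.4684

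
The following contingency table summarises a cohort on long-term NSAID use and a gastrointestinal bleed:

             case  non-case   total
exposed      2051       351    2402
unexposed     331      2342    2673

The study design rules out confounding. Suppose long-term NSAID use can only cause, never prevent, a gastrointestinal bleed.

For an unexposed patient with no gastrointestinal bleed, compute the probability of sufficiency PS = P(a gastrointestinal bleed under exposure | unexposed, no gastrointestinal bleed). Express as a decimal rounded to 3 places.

p₁ = P(outcome | exposed) = 2051/2402 = 0.85387
p₀ = P(outcome | unexposed) = 331/2673 = 0.12383
Under exogeneity and monotonicity, PS = (p₁ − p₀)/(1 − p₀).
PS = (0.85387 − 0.12383) / 0.87617 ≈ 0.8332

PS ≈ 0.833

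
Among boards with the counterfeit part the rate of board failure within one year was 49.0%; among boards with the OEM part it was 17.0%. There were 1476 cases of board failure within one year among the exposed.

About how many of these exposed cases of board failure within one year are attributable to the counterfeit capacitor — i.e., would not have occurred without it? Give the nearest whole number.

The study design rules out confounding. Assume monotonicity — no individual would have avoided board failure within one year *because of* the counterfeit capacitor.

about 964 cases

p₁ = 0.49, p₀ = 0.17.
PN = (p₁ − p₀)/p₁ = (0.49 − 0.17) / 0.49 ≈ 0.65306.
Attributable cases ≈ PN × (exposed cases) = 0.65306 × 1476 ≈ 963.92.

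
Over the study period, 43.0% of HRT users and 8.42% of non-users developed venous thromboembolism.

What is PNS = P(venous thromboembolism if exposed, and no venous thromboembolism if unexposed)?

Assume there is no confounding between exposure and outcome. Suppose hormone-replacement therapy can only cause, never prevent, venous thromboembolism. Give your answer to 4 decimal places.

PNS ≈ 0.3458

p₁ = 0.43, p₀ = 0.0842.
Under exogeneity and monotonicity, PNS = p₁ − p₀.
PNS = 0.43 − 0.0842 = 0.3458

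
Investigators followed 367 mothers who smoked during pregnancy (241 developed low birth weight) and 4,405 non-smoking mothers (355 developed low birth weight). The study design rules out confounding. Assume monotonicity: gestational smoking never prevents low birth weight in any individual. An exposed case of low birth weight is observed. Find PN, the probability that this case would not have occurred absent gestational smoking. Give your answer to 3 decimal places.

PN ≈ 0.877

p₁ = P(outcome | exposed) = 241/367 = 0.65668
p₀ = P(outcome | unexposed) = 355/4405 = 0.08059
Under exogeneity and monotonicity, PN = (p₁ − p₀) / p₁.
PN = (0.65668 − 0.08059) / 0.65668 = 0.57609 / 0.65668 ≈ 0.8773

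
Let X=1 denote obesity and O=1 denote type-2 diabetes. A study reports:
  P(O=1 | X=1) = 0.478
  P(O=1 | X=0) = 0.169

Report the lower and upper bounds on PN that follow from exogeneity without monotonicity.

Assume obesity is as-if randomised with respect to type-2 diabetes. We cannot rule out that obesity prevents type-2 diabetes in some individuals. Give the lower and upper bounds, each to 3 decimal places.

Let p₁ = 0.478, p₀ = 0.169.
Under exogeneity alone the bounds on PN are max{0,(p₁−p₀)/p₁} ≤ PN ≤ min{1,(1−p₀)/p₁}.
  lower = (p₁ − p₀)/p₁ = 0.309 / 0.478 ≈ 0.6464
  upper = min{1, (1 − p₀)/p₁} = 0.831 / 0.478 ≈ 1.7385 → capped at 1

0.646 ≤ PN ≤ 1.000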